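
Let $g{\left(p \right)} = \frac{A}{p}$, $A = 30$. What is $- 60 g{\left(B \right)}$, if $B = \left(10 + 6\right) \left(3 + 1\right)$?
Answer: $- \frac{225}{8} \approx -28.125$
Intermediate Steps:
$B = 64$ ($B = 16 \cdot 4 = 64$)
$g{\left(p \right)} = \frac{30}{p}$
$- 60 g{\left(B \right)} = - 60 \cdot \frac{30}{64} = - 60 \cdot 30 \cdot \frac{1}{64} = \left(-60\right) \frac{15}{32} = - \frac{225}{8}$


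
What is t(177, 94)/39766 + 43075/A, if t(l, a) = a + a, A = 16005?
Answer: 171592939/63645483 ≈ 2.6961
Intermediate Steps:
t(l, a) = 2*a
t(177, 94)/39766 + 43075/A = (2*94)/39766 + 43075/16005 = 188*(1/39766) + 43075*(1/16005) = 94/19883 + 8615/3201 = 171592939/63645483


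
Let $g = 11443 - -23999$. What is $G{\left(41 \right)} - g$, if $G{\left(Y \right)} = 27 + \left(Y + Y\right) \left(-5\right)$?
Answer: $-35825$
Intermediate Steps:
$g = 35442$ ($g = 11443 + 23999 = 35442$)
$G{\left(Y \right)} = 27 - 10 Y$ ($G{\left(Y \right)} = 27 + 2 Y \left(-5\right) = 27 - 10 Y$)
$G{\left(41 \right)} - g = \left(27 - 410\right) - 35442 = -383 - 35442 = -35825$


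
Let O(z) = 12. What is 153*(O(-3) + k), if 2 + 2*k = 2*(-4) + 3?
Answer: 2601/2 ≈ 1300.5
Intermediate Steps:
k = -7/2 (k = -1 + (2*(-4) + 3)/2 = -1 + (-8 + 3)/2 = -1 + (½)*(-5) = -1 - 5/2 = -7/2 ≈ -3.5000)
153*(O(-3) + k) = 153*(12 - 7/2) = 153*(17/2) = 2601/2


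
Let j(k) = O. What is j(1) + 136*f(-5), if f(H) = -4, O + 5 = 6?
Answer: -543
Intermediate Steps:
O = 1 (O = -5 + 6 = 1)
j(k) = 1
j(1) + 136*f(-5) = 1 + 136*(-4) = 1 - 544 = -543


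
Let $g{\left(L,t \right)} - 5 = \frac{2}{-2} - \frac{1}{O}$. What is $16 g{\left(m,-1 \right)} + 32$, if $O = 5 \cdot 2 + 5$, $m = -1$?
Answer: $\frac{1424}{15} \approx 94.933$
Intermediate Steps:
$O = 15$ ($O = 10 + 5 = 15$)
$g{\left(L,t \right)} = \frac{59}{15}$ ($g{\left(L,t \right)} = 5 + \left(\frac{2}{-2} - \frac{1}{15}\right) = 5 + \left(2 \left(- \frac{1}{2}\right) - \frac{1}{15}\right) = 5 - \frac{16}{15} = \frac{59}{15}$)
$16 g{\left(m,-1 \right)} + 32 = 16 \cdot \frac{59}{15} + 32 = \frac{944}{15} + 32 = \frac{1424}{15}$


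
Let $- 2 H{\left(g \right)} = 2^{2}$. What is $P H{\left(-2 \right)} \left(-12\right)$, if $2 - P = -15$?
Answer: $408$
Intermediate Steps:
$P = 17$ ($P = 2 - -15 = 2 + 15 = 17$)
$H{\left(g \right)} = -2$ ($H{\left(g \right)} = - \frac{2^{2}}{2} = \left(- \frac{1}{2}\right) 4 = -2$)
$P H{\left(-2 \right)} \left(-12\right) = 17 \left(-2\right) \left(-12\right) = \left(-34\right) \left(-12\right) = 408$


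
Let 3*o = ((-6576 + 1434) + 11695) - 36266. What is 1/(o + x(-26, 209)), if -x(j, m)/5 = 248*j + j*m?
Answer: 3/148517 ≈ 2.0200e-5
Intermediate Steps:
x(j, m) = -1240*j - 5*j*m (x(j, m) = -5*(248*j + j*m) = -1240*j - 5*j*m)
o = -29713/3 (o = (((-6576 + 1434) + 11695) - 36266)/3 = ((-5142 + 11695) - 36266)/3 = (6553 - 36266)/3 = (⅓)*(-29713) = -29713/3 ≈ -9904.3)
1/(o + x(-26, 209)) = 1/(-29713/3 - 5*(-26)*(248 + 209)) = 1/(-29713/3 - 5*(-26)*457) = 1/(-29713/3 + 59410) = 1/(148517/3) = 3/148517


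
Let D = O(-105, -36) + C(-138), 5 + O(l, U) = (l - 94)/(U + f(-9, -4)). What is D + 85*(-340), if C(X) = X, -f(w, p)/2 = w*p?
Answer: -3136445/108 ≈ -29041.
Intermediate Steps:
f(w, p) = -2*p*w (f(w, p) = -2*w*p = -2*p*w)
O(l, U) = -5 + (-94 + l)/(-72 + U) (O(l, U) = -5 + (l - 94)/(U - 2*(-4)*(-9)) = -5 + (-94 + l)/(U - 72) = -5 + (-94 + l)/(-72 + U))
D = -15245/108 (D = (266 - 105 - 5*(-36))/(-72 - 36) - 138 = (266 - 105 + 180)/(-108) - 138 = -1/108*341 - 138 = -341/108 - 138 = -15245/108 ≈ -141.16)
D + 85*(-340) = -15245/108 + 85*(-340) = -15245/108 - 28900 = -3136445/108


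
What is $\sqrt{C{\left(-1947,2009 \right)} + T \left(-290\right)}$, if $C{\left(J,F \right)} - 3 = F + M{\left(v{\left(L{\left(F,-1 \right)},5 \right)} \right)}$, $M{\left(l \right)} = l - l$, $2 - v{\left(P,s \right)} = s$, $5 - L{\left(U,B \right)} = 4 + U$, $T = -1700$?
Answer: $2 \sqrt{123753} \approx 703.57$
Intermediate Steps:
$L{\left(U,B \right)} = 1 - U$ ($L{\left(U,B \right)} = 5 - \left(4 + U\right) = 1 - U$)
$v{\left(P,s \right)} = 2 - s$
$M{\left(l \right)} = 0$
$C{\left(J,F \right)} = 3 + F$ ($C{\left(J,F \right)} = 3 + \left(F + 0\right) = 3 + F$)
$\sqrt{C{\left(-1947,2009 \right)} + T \left(-290\right)} = \sqrt{\left(3 + 2009\right) - -493000} = \sqrt{2012 + 493000} = \sqrt{495012} = 2 \sqrt{123753}$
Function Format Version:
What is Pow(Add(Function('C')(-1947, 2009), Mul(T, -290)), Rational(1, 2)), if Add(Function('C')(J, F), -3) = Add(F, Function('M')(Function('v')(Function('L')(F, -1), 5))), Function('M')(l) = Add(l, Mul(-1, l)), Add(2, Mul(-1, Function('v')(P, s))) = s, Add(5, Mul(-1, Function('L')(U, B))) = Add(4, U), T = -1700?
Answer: Mul(2, Pow(123753, Rational(1, 2))) ≈ 703.57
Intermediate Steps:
Function('L')(U, B) = Add(1, Mul(-1, U)) (Function('L')(U, B) = Add(5, Mul(-1, Add(4, U))) = Add(5, Add(-4, Mul(-1, U))) = Add(1, Mul(-1, U)))
Function('v')(P, s) = Add(2, Mul(-1, s))
Function('M')(l) = 0
Function('C')(J, F) = Add(3, F) (Function('C')(J, F) = Add(3, Add(F, 0)) = Add(3, F))
Pow(Add(Function('C')(-1947, 2009), Mul(T, -290)), Rational(1, 2)) = Pow(Add(Add(3, 2009), Mul(-1700, -290)), Rational(1, 2)) = Pow(Add(2012, 493000), Rational(1, 2)) = Pow(495012, Rational(1, 2)) = Mul(2, Pow(123753, Rational(1, 2)))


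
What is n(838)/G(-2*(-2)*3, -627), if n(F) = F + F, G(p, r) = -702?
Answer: -838/351 ≈ -2.3875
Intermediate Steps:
n(F) = 2*F
n(838)/G(-2*(-2)*3, -627) = (2*838)/(-702) = 1676*(-1/702) = -838/351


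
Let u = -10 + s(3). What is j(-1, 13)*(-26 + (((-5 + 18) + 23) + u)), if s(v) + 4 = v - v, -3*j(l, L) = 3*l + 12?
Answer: 12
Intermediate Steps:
j(l, L) = -4 - l (j(l, L) = -(3*l + 12)/3 = -(12 + 3*l)/3 = -4 - l)
s(v) = -4 (s(v) = -4 + (v - v) = -4 + 0 = -4)
u = -14 (u = -10 - 4 = -14)
j(-1, 13)*(-26 + (((-5 + 18) + 23) + u)) = (-4 - 1*(-1))*(-26 + (((-5 + 18) + 23) - 14)) = (-4 + 1)*(-26 + ((13 + 23) - 14)) = -3*(-26 + (36 - 14)) = -3*(-26 + 22) = -3*(-4) = 12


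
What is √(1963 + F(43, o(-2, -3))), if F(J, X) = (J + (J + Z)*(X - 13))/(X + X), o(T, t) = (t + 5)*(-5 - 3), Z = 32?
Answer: √32474/4 ≈ 45.051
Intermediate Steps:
o(T, t) = -40 - 8*t (o(T, t) = (5 + t)*(-8) = -40 - 8*t)
F(J, X) = (J + (-13 + X)*(32 + J))/(2*X) (F(J, X) = (J + (J + 32)*(X - 13))/(X + X) = (J + (32 + J)*(-13 + X))/((2*X)) = (J + (-13 + X)*(32 + J))*(1/(2*X)) = (J + (-13 + X)*(32 + J))/(2*X))
√(1963 + F(43, o(-2, -3))) = √(1963 + (-416 - 12*43 + (-40 - 8*(-3))*(32 + 43))/(2*(-40 - 8*(-3)))) = √(1963 + (-416 - 516 + (-40 + 24)*75)/(2*(-40 + 24))) = √(1963 + (½)*(-416 - 516 - 16*75)/(-16)) = √(1963 + (½)*(-1/16)*(-416 - 516 - 1200)) = √(1963 + (½)*(-1/16)*(-2132)) = √(1963 + 533/8) = √(16237/8) = √32474/4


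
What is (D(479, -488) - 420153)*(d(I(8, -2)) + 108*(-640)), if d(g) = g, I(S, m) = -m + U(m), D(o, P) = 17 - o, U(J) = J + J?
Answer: 29073750030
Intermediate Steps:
U(J) = 2*J
I(S, m) = m (I(S, m) = -m + 2*m = m)
(D(479, -488) - 420153)*(d(I(8, -2)) + 108*(-640)) = ((17 - 1*479) - 420153)*(-2 + 108*(-640)) = ((17 - 479) - 420153)*(-2 - 69120) = (-462 - 420153)*(-69122) = -420615*(-69122) = 29073750030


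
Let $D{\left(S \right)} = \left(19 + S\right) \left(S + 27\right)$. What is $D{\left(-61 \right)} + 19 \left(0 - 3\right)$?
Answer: $1371$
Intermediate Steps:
$D{\left(S \right)} = \left(19 + S\right) \left(27 + S\right)$
$D{\left(-61 \right)} + 19 \left(0 - 3\right) = \left(513 + \left(-61\right)^{2} + 46 \left(-61\right)\right) + 19 \left(0 - 3\right) = \left(513 + 3721 - 2806\right) + 19 \left(-3\right) = 1428 - 57 = 1371$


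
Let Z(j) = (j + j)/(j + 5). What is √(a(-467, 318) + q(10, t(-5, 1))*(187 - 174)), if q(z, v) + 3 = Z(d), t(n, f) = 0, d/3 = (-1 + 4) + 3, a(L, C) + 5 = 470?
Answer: √236118/23 ≈ 21.127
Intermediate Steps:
a(L, C) = 465 (a(L, C) = -5 + 470 = 465)
d = 18 (d = 3*((-1 + 4) + 3) = 3*(3 + 3) = 3*6 = 18)
Z(j) = 2*j/(5 + j) (Z(j) = (2*j)/(5 + j) = 2*j/(5 + j))
q(z, v) = -33/23 (q(z, v) = -3 + 2*18/(5 + 18) = -3 + 2*18/23 = -3 + 2*18*(1/23) = -3 + 36/23 = -33/23)
√(a(-467, 318) + q(10, t(-5, 1))*(187 - 174)) = √(465 - 33*(187 - 174)/23) = √(465 - 33/23*13) = √(465 - 429/23) = √(10266/23) = √236118/23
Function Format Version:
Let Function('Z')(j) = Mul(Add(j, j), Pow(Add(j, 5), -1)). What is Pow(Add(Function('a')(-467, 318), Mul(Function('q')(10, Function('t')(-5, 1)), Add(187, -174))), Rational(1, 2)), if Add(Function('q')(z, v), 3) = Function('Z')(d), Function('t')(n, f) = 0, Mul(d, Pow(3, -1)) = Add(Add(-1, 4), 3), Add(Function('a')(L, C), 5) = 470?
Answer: Mul(Rational(1, 23), Pow(236118, Rational(1, 2))) ≈ 21.127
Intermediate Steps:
Function('a')(L, C) = 465 (Function('a')(L, C) = Add(-5, 470) = 465)
d = 18 (d = Mul(3, Add(Add(-1, 4), 3)) = Mul(3, Add(3, 3)) = Mul(3, 6) = 18)
Function('Z')(j) = Mul(2, j, Pow(Add(5, j), -1)) (Function('Z')(j) = Mul(Mul(2, j), Pow(Add(5, j), -1)) = Mul(2, j, Pow(Add(5, j), -1)))
Function('q')(z, v) = Rational(-33, 23) (Function('q')(z, v) = Add(-3, Mul(2, 18, Pow(Add(5, 18), -1))) = Add(-3, Mul(2, 18, Pow(23, -1))) = Add(-3, Mul(2, 18, Rational(1, 23))) = Add(-3, Rational(36, 23)) = Rational(-33, 23))
Pow(Add(Function('a')(-467, 318), Mul(Function('q')(10, Function('t')(-5, 1)), Add(187, -174))), Rational(1, 2)) = Pow(Add(465, Mul(Rational(-33, 23), Add(187, -174))), Rational(1, 2)) = Pow(Add(465, Mul(Rational(-33, 23), 13)), Rational(1, 2)) = Pow(Add(465, Rational(-429, 23)), Rational(1, 2)) = Pow(Rational(10266, 23), Rational(1, 2)) = Mul(Rational(1, 23), Pow(236118, Rational(1, 2)))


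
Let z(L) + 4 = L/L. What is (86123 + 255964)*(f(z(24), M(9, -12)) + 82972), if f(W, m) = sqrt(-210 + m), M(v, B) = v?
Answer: 28383642564 + 342087*I*sqrt(201) ≈ 2.8384e+10 + 4.8499e+6*I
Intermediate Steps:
z(L) = -3 (z(L) = -4 + L/L = -4 + 1 = -3)
(86123 + 255964)*(f(z(24), M(9, -12)) + 82972) = (86123 + 255964)*(sqrt(-210 + 9) + 82972) = 342087*(sqrt(-201) + 82972) = 342087*(I*sqrt(201) + 82972) = 342087*(82972 + I*sqrt(201)) = 28383642564 + 342087*I*sqrt(201)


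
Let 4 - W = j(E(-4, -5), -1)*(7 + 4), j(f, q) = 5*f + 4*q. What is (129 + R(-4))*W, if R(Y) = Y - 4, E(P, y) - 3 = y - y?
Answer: -14157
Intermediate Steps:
E(P, y) = 3 (E(P, y) = 3 + (y - y) = 3 + 0 = 3)
R(Y) = -4 + Y
j(f, q) = 4*q + 5*f
W = -117 (W = 4 - (4*(-1) + 5*3)*(7 + 4) = 4 - (-4 + 15)*11 = 4 - 11*11 = 4 - 1*121 = 4 - 121 = -117)
(129 + R(-4))*W = (129 + (-4 - 4))*(-117) = (129 - 8)*(-117) = 121*(-117) = -14157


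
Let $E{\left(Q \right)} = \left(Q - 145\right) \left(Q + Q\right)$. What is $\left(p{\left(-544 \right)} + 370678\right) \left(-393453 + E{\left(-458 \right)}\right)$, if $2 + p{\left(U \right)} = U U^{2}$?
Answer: $-25521477828660$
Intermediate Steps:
$p{\left(U \right)} = -2 + U^{3}$ ($p{\left(U \right)} = -2 + U U^{2} = -2 + U^{3}$)
$E{\left(Q \right)} = 2 Q \left(-145 + Q\right)$ ($E{\left(Q \right)} = \left(-145 + Q\right) 2 Q = 2 Q \left(-145 + Q\right)$)
$\left(p{\left(-544 \right)} + 370678\right) \left(-393453 + E{\left(-458 \right)}\right) = \left(\left(-2 + \left(-544\right)^{3}\right) + 370678\right) \left(-393453 + 2 \left(-458\right) \left(-145 - 458\right)\right) = \left(\left(-2 - 160989184\right) + 370678\right) \left(-393453 + 2 \left(-458\right) \left(-603\right)\right) = \left(-160989186 + 370678\right) \left(-393453 + 552348\right) = \left(-160618508\right) 158895 = -25521477828660$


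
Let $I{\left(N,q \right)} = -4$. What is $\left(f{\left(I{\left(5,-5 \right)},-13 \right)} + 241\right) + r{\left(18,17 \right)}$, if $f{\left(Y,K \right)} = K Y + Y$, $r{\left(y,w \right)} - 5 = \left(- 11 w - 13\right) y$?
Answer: $-3306$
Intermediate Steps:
$r{\left(y,w \right)} = 5 + y \left(-13 - 11 w\right)$ ($r{\left(y,w \right)} = 5 + \left(- 11 w - 13\right) y = 5 + \left(-13 - 11 w\right) y = 5 + y \left(-13 - 11 w\right)$)
$f{\left(Y,K \right)} = Y + K Y$
$\left(f{\left(I{\left(5,-5 \right)},-13 \right)} + 241\right) + r{\left(18,17 \right)} = \left(- 4 \left(1 - 13\right) + 241\right) - \left(229 + 3366\right) = \left(\left(-4\right) \left(-12\right) + 241\right) - 3595 = \left(48 + 241\right) - 3595 = 289 - 3595 = -3306$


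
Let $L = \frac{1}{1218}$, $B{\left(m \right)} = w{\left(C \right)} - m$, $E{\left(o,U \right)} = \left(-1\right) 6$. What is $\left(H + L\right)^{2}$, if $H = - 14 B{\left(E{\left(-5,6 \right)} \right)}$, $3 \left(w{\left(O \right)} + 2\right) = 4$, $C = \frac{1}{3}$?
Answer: $\frac{8270629249}{1483524} \approx 5575.0$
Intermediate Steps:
$C = \frac{1}{3} \approx 0.33333$
$w{\left(O \right)} = - \frac{2}{3}$ ($w{\left(O \right)} = -2 + \frac{1}{3} \cdot 4 = -2 + \frac{4}{3} = - \frac{2}{3}$)
$E{\left(o,U \right)} = -6$
$B{\left(m \right)} = - \frac{2}{3} - m$
$L = \frac{1}{1218} \approx 0.00082102$
$H = - \frac{224}{3}$ ($H = - 14 \left(- \frac{2}{3} - -6\right) = - 14 \left(- \frac{2}{3} + 6\right) = \left(-14\right) \frac{16}{3} = - \frac{224}{3} \approx -74.667$)
$\left(H + L\right)^{2} = \left(- \frac{224}{3} + \frac{1}{1218}\right)^{2} = \left(- \frac{90943}{1218}\right)^{2} = \frac{8270629249}{1483524}$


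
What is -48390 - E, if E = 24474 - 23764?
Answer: -49100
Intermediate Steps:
E = 710
-48390 - E = -48390 - 1*710 = -48390 - 710 = -49100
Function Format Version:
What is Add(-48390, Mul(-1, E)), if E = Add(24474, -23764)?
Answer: -49100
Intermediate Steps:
E = 710
Add(-48390, Mul(-1, E)) = Add(-48390, Mul(-1, 710)) = Add(-48390, -710) = -49100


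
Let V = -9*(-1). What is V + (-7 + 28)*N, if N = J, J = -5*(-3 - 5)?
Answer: 849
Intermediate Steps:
V = 9
J = 40 (J = -5*(-8) = 40)
N = 40
V + (-7 + 28)*N = 9 + (-7 + 28)*40 = 9 + 21*40 = 9 + 840 = 849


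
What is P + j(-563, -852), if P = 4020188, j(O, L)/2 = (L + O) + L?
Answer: 4015654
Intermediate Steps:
j(O, L) = 2*O + 4*L (j(O, L) = 2*((L + O) + L) = 2*(O + 2*L) = 2*O + 4*L)
P + j(-563, -852) = 4020188 + (2*(-563) + 4*(-852)) = 4020188 + (-1126 - 3408) = 4020188 - 4534 = 4015654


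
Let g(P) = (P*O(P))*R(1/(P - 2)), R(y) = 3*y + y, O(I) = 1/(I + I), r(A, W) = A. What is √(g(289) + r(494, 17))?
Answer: 2*√10172715/287 ≈ 22.226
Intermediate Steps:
O(I) = 1/(2*I)
R(y) = 4*y
g(P) = 2/(-2 + P) (g(P) = (P*(1/(2*P)))*(4/(P - 2)) = (4/(-2 + P))/2 = 2/(-2 + P))
√(g(289) + r(494, 17)) = √(2/(-2 + 289) + 494) = √(2/287 + 494) = √(141780/287) = 2*√10172715/287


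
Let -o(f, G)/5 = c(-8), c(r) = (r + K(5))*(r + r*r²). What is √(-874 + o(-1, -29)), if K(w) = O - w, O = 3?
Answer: 3*I*√2986 ≈ 163.93*I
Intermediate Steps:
K(w) = 3 - w
c(r) = (-2 + r)*(r + r³) (c(r) = (r + (3 - 1*5))*(r + r*r²) = (r + (3 - 5))*(r + r³) = (r - 2)*(r + r³) = (-2 + r)*(r + r³))
o(f, G) = -26000 (o(f, G) = -(-40)*(-2 - 8 + (-8)³ - 2*(-8)²) = -(-40)*(-2 - 8 - 512 - 2*64) = -(-40)*(-2 - 8 - 512 - 128) = -(-40)*(-650) = -5*5200 = -26000)
√(-874 + o(-1, -29)) = √(-874 - 26000) = √(-26874) = 3*I*√2986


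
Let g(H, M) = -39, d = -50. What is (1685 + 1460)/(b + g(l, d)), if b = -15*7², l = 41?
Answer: -3145/774 ≈ -4.0633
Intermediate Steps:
b = -735 (b = -15*49 = -735)
(1685 + 1460)/(b + g(l, d)) = (1685 + 1460)/(-735 - 39) = 3145/(-774) = 3145*(-1/774) = -3145/774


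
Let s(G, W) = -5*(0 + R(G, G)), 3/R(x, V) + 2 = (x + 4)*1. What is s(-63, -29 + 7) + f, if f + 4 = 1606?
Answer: 97737/61 ≈ 1602.2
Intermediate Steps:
f = 1602 (f = -4 + 1606 = 1602)
R(x, V) = 3/(2 + x) (R(x, V) = 3/(-2 + (x + 4)*1) = 3/(-2 + (4 + x)*1) = 3/(-2 + (4 + x)) = 3/(2 + x))
s(G, W) = -15/(2 + G) (s(G, W) = -5*(0 + 3/(2 + G)) = -15/(2 + G))
s(-63, -29 + 7) + f = -15/(2 - 63) + 1602 = -15/(-61) + 1602 = -15*(-1/61) + 1602 = 15/61 + 1602 = 97737/61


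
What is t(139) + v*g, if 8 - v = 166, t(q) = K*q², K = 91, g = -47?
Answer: 1765637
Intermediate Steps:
t(q) = 91*q²
v = -158 (v = 8 - 1*166 = 8 - 166 = -158)
t(139) + v*g = 91*139² - 158*(-47) = 91*19321 + 7426 = 1758211 + 7426 = 1765637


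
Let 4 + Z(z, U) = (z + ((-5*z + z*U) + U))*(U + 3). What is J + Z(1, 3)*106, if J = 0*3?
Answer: 848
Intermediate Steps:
J = 0
Z(z, U) = -4 + (3 + U)*(U - 4*z + U*z) (Z(z, U) = -4 + (z + ((-5*z + z*U) + U))*(U + 3) = -4 + (z + ((-5*z + U*z) + U))*(3 + U) = -4 + (z + (U - 5*z + U*z))*(3 + U) = -4 + (U - 4*z + U*z)*(3 + U) = -4 + (3 + U)*(U - 4*z + U*z))
J + Z(1, 3)*106 = 0 + (-4 + 3**2 - 12*1 + 3*3 + 1*3**2 - 1*3*1)*106 = 0 + (-4 + 9 - 12 + 9 + 1*9 - 3)*106 = 0 + (-4 + 9 - 12 + 9 + 9 - 3)*106 = 0 + 8*106 = 0 + 848 = 848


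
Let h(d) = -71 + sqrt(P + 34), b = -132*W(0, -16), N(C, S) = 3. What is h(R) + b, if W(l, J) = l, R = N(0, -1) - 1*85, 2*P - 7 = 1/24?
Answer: -71 + sqrt(5403)/12 ≈ -64.875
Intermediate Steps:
P = 169/48 (P = 7/2 + (1/2)/24 = 7/2 + (1/2)*(1/24) = 7/2 + 1/48 = 169/48 ≈ 3.5208)
R = -82 (R = 3 - 1*85 = 3 - 85 = -82)
b = 0 (b = -132*0 = 0)
h(d) = -71 + sqrt(5403)/12 (h(d) = -71 + sqrt(169/48 + 34) = -71 + sqrt(1801/48) = -71 + sqrt(5403)/12)
h(R) + b = (-71 + sqrt(5403)/12) + 0 = -71 + sqrt(5403)/12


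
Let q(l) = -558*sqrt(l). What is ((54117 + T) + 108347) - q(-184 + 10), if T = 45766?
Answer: 208230 + 558*I*sqrt(174) ≈ 2.0823e+5 + 7360.5*I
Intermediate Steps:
((54117 + T) + 108347) - q(-184 + 10) = ((54117 + 45766) + 108347) - (-558)*sqrt(-184 + 10) = (99883 + 108347) - (-558)*sqrt(-174) = 208230 - (-558)*I*sqrt(174) = 208230 + 558*I*sqrt(174)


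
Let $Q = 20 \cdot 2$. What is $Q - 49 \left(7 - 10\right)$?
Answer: $187$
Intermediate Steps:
$Q = 40$
$Q - 49 \left(7 - 10\right) = 40 - 49 \left(7 - 10\right) = 40 - -147 = 40 + 147 = 187$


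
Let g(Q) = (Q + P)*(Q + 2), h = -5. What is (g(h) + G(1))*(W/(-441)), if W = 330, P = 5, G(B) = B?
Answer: -110/147 ≈ -0.74830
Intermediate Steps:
g(Q) = (2 + Q)*(5 + Q) (g(Q) = (Q + 5)*(Q + 2) = (5 + Q)*(2 + Q) = (2 + Q)*(5 + Q))
(g(h) + G(1))*(W/(-441)) = ((10 + (-5)² + 7*(-5)) + 1)*(330/(-441)) = ((10 + 25 - 35) + 1)*(330*(-1/441)) = (0 + 1)*(-110/147) = 1*(-110/147) = -110/147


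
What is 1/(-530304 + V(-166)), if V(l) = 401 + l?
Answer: -1/530069 ≈ -1.8865e-6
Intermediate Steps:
1/(-530304 + V(-166)) = 1/(-530304 + (401 - 166)) = 1/(-530304 + 235) = 1/(-530069) = -1/530069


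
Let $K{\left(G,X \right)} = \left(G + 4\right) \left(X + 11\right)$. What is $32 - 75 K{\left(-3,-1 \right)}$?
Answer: $-718$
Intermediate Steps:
$K{\left(G,X \right)} = \left(4 + G\right) \left(11 + X\right)$
$32 - 75 K{\left(-3,-1 \right)} = 32 - 75 \left(44 + 4 \left(-1\right) + 11 \left(-3\right) - -3\right) = 32 - 75 \left(44 - 4 - 33 + 3\right) = 32 - 750 = -718$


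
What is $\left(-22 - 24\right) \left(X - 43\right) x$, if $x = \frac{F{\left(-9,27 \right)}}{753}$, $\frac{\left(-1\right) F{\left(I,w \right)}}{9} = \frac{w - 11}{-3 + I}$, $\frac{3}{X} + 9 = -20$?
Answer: $\frac{230000}{7279} \approx 31.598$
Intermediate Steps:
$X = - \frac{3}{29}$ ($X = \frac{3}{-9 - 20} = \frac{3}{-29} = 3 \left(- \frac{1}{29}\right) = - \frac{3}{29} \approx -0.10345$)
$F{\left(I,w \right)} = - \frac{9 \left(-11 + w\right)}{-3 + I}$ ($F{\left(I,w \right)} = - 9 \frac{w - 11}{-3 + I} = - 9 \frac{-11 + w}{-3 + I} = - \frac{9 \left(-11 + w\right)}{-3 + I}$)
$x = \frac{4}{251}$ ($x = \frac{9 \frac{1}{-3 - 9} \left(11 - 27\right)}{753} = \frac{9 \left(11 - 27\right)}{-12} \cdot \frac{1}{753} = 9 \left(- \frac{1}{12}\right) \left(-16\right) \frac{1}{753} = 12 \cdot \frac{1}{753} = \frac{4}{251} \approx 0.015936$)
$\left(-22 - 24\right) \left(X - 43\right) x = \left(-22 - 24\right) \left(- \frac{3}{29} - 43\right) \frac{4}{251} = \left(-46\right) \left(- \frac{1250}{29}\right) \frac{4}{251} = \frac{57500}{29} \cdot \frac{4}{251} = \frac{230000}{7279}$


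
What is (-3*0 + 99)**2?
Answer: 9801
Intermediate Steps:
(-3*0 + 99)**2 = (0 + 99)**2 = 99**2 = 9801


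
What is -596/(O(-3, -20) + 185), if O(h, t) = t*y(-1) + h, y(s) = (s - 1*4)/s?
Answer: -298/41 ≈ -7.2683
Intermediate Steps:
y(s) = (-4 + s)/s (y(s) = (s - 4)/s = (-4 + s)/s)
O(h, t) = h + 5*t (O(h, t) = t*((-4 - 1)/(-1)) + h = t*(-1*(-5)) + h = t*5 + h = 5*t + h = h + 5*t)
-596/(O(-3, -20) + 185) = -596/((-3 + 5*(-20)) + 185) = -596/((-3 - 100) + 185) = -596/(-103 + 185) = -596/82 = -596*1/82 = -298/41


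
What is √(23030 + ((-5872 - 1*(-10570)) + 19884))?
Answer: 2*√11903 ≈ 218.20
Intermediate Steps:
√(23030 + ((-5872 - 1*(-10570)) + 19884)) = √(23030 + ((-5872 + 10570) + 19884)) = √(23030 + (4698 + 19884)) = √(23030 + 24582) = √47612 = 2*√11903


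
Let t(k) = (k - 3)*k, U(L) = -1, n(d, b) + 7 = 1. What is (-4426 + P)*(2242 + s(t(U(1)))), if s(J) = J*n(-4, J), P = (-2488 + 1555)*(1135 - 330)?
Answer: -1675679038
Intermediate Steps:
n(d, b) = -6 (n(d, b) = -7 + 1 = -6)
P = -751065 (P = -933*805 = -751065)
t(k) = k*(-3 + k) (t(k) = (-3 + k)*k = k*(-3 + k))
s(J) = -6*J (s(J) = J*(-6) = -6*J)
(-4426 + P)*(2242 + s(t(U(1)))) = (-4426 - 751065)*(2242 - (-6)*(-3 - 1)) = -755491*(2242 - (-6)*(-4)) = -755491*(2242 - 6*4) = -755491*(2242 - 24) = -755491*2218 = -1675679038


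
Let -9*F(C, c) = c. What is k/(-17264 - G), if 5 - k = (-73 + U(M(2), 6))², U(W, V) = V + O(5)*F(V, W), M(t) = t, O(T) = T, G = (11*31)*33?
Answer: 375364/2309877 ≈ 0.16250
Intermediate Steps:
G = 11253 (G = 341*33 = 11253)
F(C, c) = -c/9
U(W, V) = V - 5*W/9 (U(W, V) = V + 5*(-W/9) = V - 5*W/9)
k = -375364/81 (k = 5 - (-73 + (6 - 5/9*2))² = 5 - (-73 + (6 - 10/9))² = 5 - (-73 + 44/9)² = 5 - (-613/9)² = 5 - 1*375769/81 = 5 - 375769/81 = -375364/81 ≈ -4634.1)
k/(-17264 - G) = -375364/(81*(-17264 - 1*11253)) = -375364/(81*(-17264 - 11253)) = -375364/81/(-28517) = -375364/81*(-1/28517) = 375364/2309877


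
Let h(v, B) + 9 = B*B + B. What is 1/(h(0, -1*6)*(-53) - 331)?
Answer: -1/1444 ≈ -0.00069252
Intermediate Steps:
h(v, B) = -9 + B + B**2 (h(v, B) = -9 + (B*B + B) = -9 + (B**2 + B) = -9 + (B + B**2) = -9 + B + B**2)
1/(h(0, -1*6)*(-53) - 331) = 1/((-9 - 1*6 + (-1*6)**2)*(-53) - 331) = 1/((-9 - 6 + (-6)**2)*(-53) - 331) = 1/((-9 - 6 + 36)*(-53) - 331) = 1/(21*(-53) - 331) = 1/(-1113 - 331) = 1/(-1444) = -1/1444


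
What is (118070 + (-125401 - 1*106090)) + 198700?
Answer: 85279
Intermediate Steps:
(118070 + (-125401 - 1*106090)) + 198700 = (118070 + (-125401 - 106090)) + 198700 = (118070 - 231491) + 198700 = -113421 + 198700 = 85279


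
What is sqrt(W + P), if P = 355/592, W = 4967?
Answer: sqrt(108810303)/148 ≈ 70.481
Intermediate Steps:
P = 355/592 (P = 355*(1/592) = 355/592 ≈ 0.59966)
sqrt(W + P) = sqrt(4967 + 355/592) = sqrt(2940819/592) = sqrt(108810303)/148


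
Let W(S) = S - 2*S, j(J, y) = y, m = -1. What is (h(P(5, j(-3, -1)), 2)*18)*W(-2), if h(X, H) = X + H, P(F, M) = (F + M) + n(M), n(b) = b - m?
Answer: 216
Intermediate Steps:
n(b) = 1 + b (n(b) = b - 1*(-1) = b + 1 = 1 + b)
P(F, M) = 1 + F + 2*M (P(F, M) = (F + M) + (1 + M) = 1 + F + 2*M)
h(X, H) = H + X
W(S) = -S
(h(P(5, j(-3, -1)), 2)*18)*W(-2) = ((2 + (1 + 5 + 2*(-1)))*18)*(-1*(-2)) = ((2 + (1 + 5 - 2))*18)*2 = ((2 + 4)*18)*2 = (6*18)*2 = 108*2 = 216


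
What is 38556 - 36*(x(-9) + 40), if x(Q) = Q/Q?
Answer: 37080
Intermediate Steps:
x(Q) = 1
38556 - 36*(x(-9) + 40) = 38556 - 36*(1 + 40) = 38556 - 36*41 = 38556 - 1*1476 = 38556 - 1476 = 37080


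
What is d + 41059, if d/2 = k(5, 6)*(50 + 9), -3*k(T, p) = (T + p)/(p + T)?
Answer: 123059/3 ≈ 41020.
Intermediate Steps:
k(T, p) = -⅓ (k(T, p) = -(T + p)/(3*(p + T)) = -(T + p)/(3*(T + p)) = -⅓*1 = -⅓)
d = -118/3 (d = 2*(-(50 + 9)/3) = 2*(-⅓*59) = 2*(-59/3) = -118/3 ≈ -39.333)
d + 41059 = -118/3 + 41059 = 123059/3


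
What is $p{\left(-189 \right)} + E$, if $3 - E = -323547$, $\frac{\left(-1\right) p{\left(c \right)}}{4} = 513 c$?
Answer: $711378$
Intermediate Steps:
$p{\left(c \right)} = - 2052 c$ ($p{\left(c \right)} = - 4 \cdot 513 c = - 2052 c$)
$E = 323550$ ($E = 3 - -323547 = 3 + 323547 = 323550$)
$p{\left(-189 \right)} + E = \left(-2052\right) \left(-189\right) + 323550 = 387828 + 323550 = 711378$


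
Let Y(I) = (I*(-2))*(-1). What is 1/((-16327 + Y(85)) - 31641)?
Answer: -1/47798 ≈ -2.0921e-5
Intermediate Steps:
Y(I) = 2*I (Y(I) = -2*I*(-1) = 2*I)
1/((-16327 + Y(85)) - 31641) = 1/((-16327 + 2*85) - 31641) = 1/((-16327 + 170) - 31641) = 1/(-16157 - 31641) = 1/(-47798) = -1/47798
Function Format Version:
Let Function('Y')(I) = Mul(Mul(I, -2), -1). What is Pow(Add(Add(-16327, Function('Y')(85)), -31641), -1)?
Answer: Rational(-1, 47798) ≈ -2.0921e-5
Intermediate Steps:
Function('Y')(I) = Mul(2, I) (Function('Y')(I) = Mul(Mul(-2, I), -1) = Mul(2, I))
Pow(Add(Add(-16327, Function('Y')(85)), -31641), -1) = Pow(Add(Add(-16327, Mul(2, 85)), -31641), -1) = Pow(Add(Add(-16327, 170), -31641), -1) = Pow(Add(-16157, -31641), -1) = Pow(-47798, -1) = Rational(-1, 47798)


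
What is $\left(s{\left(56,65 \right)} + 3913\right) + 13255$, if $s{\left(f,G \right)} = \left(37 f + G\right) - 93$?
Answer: $19212$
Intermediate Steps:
$s{\left(f,G \right)} = -93 + G + 37 f$ ($s{\left(f,G \right)} = \left(G + 37 f\right) - 93 = -93 + G + 37 f$)
$\left(s{\left(56,65 \right)} + 3913\right) + 13255 = \left(\left(-93 + 65 + 37 \cdot 56\right) + 3913\right) + 13255 = \left(\left(-93 + 65 + 2072\right) + 3913\right) + 13255 = \left(2044 + 3913\right) + 13255 = 5957 + 13255 = 19212$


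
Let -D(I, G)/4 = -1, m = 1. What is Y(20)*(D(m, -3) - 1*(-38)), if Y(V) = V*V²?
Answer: 336000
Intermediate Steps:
D(I, G) = 4 (D(I, G) = -4*(-1) = 4)
Y(V) = V³
Y(20)*(D(m, -3) - 1*(-38)) = 20³*(4 - 1*(-38)) = 8000*(4 + 38) = 8000*42 = 336000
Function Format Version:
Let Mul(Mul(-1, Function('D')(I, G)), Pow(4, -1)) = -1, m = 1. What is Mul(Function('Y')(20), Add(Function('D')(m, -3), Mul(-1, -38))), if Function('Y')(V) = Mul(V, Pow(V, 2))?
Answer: 336000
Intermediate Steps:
Function('D')(I, G) = 4 (Function('D')(I, G) = Mul(-4, -1) = 4)
Function('Y')(V) = Pow(V, 3)
Mul(Function('Y')(20), Add(Function('D')(m, -3), Mul(-1, -38))) = Mul(Pow(20, 3), Add(4, Mul(-1, -38))) = Mul(8000, Add(4, 38)) = Mul(8000, 42) = 336000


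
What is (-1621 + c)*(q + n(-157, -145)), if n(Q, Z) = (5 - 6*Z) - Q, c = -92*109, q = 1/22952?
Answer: -275923630785/22952 ≈ -1.2022e+7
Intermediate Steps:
q = 1/22952 ≈ 4.3569e-5
c = -10028
n(Q, Z) = 5 - Q - 6*Z
(-1621 + c)*(q + n(-157, -145)) = (-1621 - 10028)*(1/22952 + (5 - 1*(-157) - 6*(-145))) = -11649*(1/22952 + (5 + 157 + 870)) = -11649*(1/22952 + 1032) = -11649*23686465/22952 = -275923630785/22952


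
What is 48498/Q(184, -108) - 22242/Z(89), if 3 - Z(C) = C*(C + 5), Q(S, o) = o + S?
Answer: 203639583/317794 ≈ 640.79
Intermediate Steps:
Q(S, o) = S + o
Z(C) = 3 - C*(5 + C) (Z(C) = 3 - C*(C + 5) = 3 - C*(5 + C))
48498/Q(184, -108) - 22242/Z(89) = 48498/(184 - 108) - 22242/(3 - 1*89**2 - 5*89) = 48498/76 - 22242/(3 - 1*7921 - 445) = 48498*(1/76) - 22242/(3 - 7921 - 445) = 24249/38 - 22242/(-8363) = 24249/38 - 22242*(-1/8363) = 24249/38 + 22242/8363 = 203639583/317794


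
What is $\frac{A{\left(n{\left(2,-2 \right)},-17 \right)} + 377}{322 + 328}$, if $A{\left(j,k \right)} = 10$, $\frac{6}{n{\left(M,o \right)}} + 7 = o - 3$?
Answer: $\frac{387}{650} \approx 0.59538$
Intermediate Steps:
$n{\left(M,o \right)} = \frac{6}{-10 + o}$ ($n{\left(M,o \right)} = \frac{6}{-7 + \left(o - 3\right)} = \frac{6}{-7 + \left(-3 + o\right)} = \frac{6}{-10 + o}$)
$\frac{A{\left(n{\left(2,-2 \right)},-17 \right)} + 377}{322 + 328} = \frac{10 + 377}{322 + 328} = \frac{387}{650}$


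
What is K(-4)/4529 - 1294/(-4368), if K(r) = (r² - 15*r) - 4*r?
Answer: 447313/1413048 ≈ 0.31656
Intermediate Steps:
K(r) = r² - 19*r
K(-4)/4529 - 1294/(-4368) = -4*(-19 - 4)/4529 - 1294/(-4368) = -4*(-23)*(1/4529) - 1294*(-1/4368) = 92*(1/4529) + 647/2184 = 92/4529 + 647/2184 = 447313/1413048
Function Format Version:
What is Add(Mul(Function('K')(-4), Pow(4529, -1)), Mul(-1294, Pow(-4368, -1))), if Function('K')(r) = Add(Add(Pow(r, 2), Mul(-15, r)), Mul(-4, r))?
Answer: Rational(447313, 1413048) ≈ 0.31656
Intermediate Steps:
Function('K')(r) = Add(Pow(r, 2), Mul(-19, r))
Add(Mul(Function('K')(-4), Pow(4529, -1)), Mul(-1294, Pow(-4368, -1))) = Add(Mul(Mul(-4, Add(-19, -4)), Pow(4529, -1)), Mul(-1294, Pow(-4368, -1))) = Add(Mul(Mul(-4, -23), Rational(1, 4529)), Mul(-1294, Rational(-1, 4368))) = Add(Mul(92, Rational(1, 4529)), Rational(647, 2184)) = Add(Rational(92, 4529), Rational(647, 2184)) = Rational(447313, 1413048)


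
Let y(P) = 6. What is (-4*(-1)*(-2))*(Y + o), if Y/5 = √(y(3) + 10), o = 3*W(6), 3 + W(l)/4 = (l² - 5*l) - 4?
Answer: -64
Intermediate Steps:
W(l) = -28 - 20*l + 4*l² (W(l) = -12 + 4*((l² - 5*l) - 4) = -12 + 4*(-4 + l² - 5*l) = -12 + (-16 - 20*l + 4*l²) = -28 - 20*l + 4*l²)
o = -12 (o = 3*(-28 - 20*6 + 4*6²) = 3*(-28 - 120 + 4*36) = 3*(-28 - 120 + 144) = 3*(-4) = -12)
Y = 20 (Y = 5*√(6 + 10) = 5*√16 = 5*4 = 20)
(-4*(-1)*(-2))*(Y + o) = (-4*(-1)*(-2))*(20 - 12) = (4*(-2))*8 = -8*8 = -64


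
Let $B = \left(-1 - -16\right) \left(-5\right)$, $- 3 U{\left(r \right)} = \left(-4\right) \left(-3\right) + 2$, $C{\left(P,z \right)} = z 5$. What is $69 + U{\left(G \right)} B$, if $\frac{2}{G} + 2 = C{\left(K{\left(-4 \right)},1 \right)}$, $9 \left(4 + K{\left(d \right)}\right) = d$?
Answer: $419$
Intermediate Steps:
$K{\left(d \right)} = -4 + \frac{d}{9}$
$C{\left(P,z \right)} = 5 z$
$G = \frac{2}{3}$ ($G = \frac{2}{-2 + 5 \cdot 1} = \frac{2}{-2 + 5} = \frac{2}{3} \approx 0.66667$)
$U{\left(r \right)} = - \frac{14}{3}$ ($U{\left(r \right)} = - \frac{\left(-4\right) \left(-3\right) + 2}{3} = - \frac{12 + 2}{3} = \left(- \frac{1}{3}\right) 14 = - \frac{14}{3}$)
$B = -75$ ($B = \left(-1 + 16\right) \left(-5\right) = 15 \left(-5\right) = -75$)
$69 + U{\left(G \right)} B = 69 - -350 = 69 + 350 = 419$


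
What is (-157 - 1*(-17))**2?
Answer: 19600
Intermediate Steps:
(-157 - 1*(-17))**2 = (-157 + 17)**2 = (-140)**2 = 19600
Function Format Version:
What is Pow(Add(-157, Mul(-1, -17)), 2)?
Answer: 19600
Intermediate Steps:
Pow(Add(-157, Mul(-1, -17)), 2) = Pow(Add(-157, 17), 2) = Pow(-140, 2) = 19600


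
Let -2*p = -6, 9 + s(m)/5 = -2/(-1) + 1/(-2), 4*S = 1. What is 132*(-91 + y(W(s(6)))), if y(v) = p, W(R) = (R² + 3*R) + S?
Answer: -11616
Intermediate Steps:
S = ¼ (S = (¼)*1 = ¼ ≈ 0.25000)
s(m) = -75/2 (s(m) = -45 + 5*(-2/(-1) + 1/(-2)) = -45 + 5*(-2*(-1) + 1*(-½)) = -45 + 5*(2 - ½) = -45 + 5*(3/2) = -45 + 15/2 = -75/2)
p = 3 (p = -½*(-6) = 3)
W(R) = ¼ + R² + 3*R (W(R) = (R² + 3*R) + ¼ = ¼ + R² + 3*R)
y(v) = 3
132*(-91 + y(W(s(6)))) = 132*(-91 + 3) = 132*(-88) = -11616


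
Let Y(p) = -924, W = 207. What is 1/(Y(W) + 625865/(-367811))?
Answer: -8971/8304469 ≈ -0.0010803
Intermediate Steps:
1/(Y(W) + 625865/(-367811)) = 1/(-924 + 625865/(-367811)) = 1/(-924 + 625865*(-1/367811)) = 1/(-924 - 15265/8971) = 1/(-8304469/8971) = -8971/8304469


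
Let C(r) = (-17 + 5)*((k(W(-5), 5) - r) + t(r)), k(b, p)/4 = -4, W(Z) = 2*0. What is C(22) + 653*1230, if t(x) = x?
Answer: 803382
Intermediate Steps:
W(Z) = 0
k(b, p) = -16 (k(b, p) = 4*(-4) = -16)
C(r) = 192 (C(r) = (-17 + 5)*((-16 - r) + r) = -12*(-16) = 192)
C(22) + 653*1230 = 192 + 653*1230 = 192 + 803190 = 803382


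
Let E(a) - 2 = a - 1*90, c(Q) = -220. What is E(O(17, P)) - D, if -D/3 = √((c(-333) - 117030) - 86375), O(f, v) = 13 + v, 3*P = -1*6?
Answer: -77 + 45*I*√905 ≈ -77.0 + 1353.7*I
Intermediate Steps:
P = -2 (P = (-1*6)/3 = (⅓)*(-6) = -2)
E(a) = -88 + a (E(a) = 2 + (a - 1*90) = 2 + (a - 90) = 2 + (-90 + a) = -88 + a)
D = -45*I*√905 (D = -3*√((-220 - 117030) - 86375) = -3*√(-117250 - 86375) = -45*I*√905 ≈ -1353.7*I)
E(O(17, P)) - D = (-88 + (13 - 2)) - (-45)*I*√905 = (-88 + 11) + 45*I*√905 = -77 + 45*I*√905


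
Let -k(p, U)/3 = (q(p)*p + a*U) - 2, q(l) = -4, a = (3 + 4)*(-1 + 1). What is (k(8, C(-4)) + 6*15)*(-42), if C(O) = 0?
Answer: -8064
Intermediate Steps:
a = 0 (a = 7*0 = 0)
k(p, U) = 6 + 12*p (k(p, U) = -3*((-4*p + 0*U) - 2) = -3*((-4*p + 0) - 2) = -3*(-4*p - 2) = -3*(-2 - 4*p) = 6 + 12*p)
(k(8, C(-4)) + 6*15)*(-42) = ((6 + 12*8) + 6*15)*(-42) = ((6 + 96) + 90)*(-42) = (102 + 90)*(-42) = 192*(-42) = -8064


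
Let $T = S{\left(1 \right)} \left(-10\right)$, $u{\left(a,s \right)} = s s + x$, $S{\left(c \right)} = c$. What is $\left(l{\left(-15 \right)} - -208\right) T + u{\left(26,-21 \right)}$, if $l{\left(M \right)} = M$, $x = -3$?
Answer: $-1492$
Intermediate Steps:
$u{\left(a,s \right)} = -3 + s^{2}$ ($u{\left(a,s \right)} = s s - 3 = s^{2} - 3 = -3 + s^{2}$)
$T = -10$ ($T = 1 \left(-10\right) = -10$)
$\left(l{\left(-15 \right)} - -208\right) T + u{\left(26,-21 \right)} = \left(-15 - -208\right) \left(-10\right) - \left(3 - \left(-21\right)^{2}\right) = \left(-15 + 208\right) \left(-10\right) + \left(-3 + 441\right) = 193 \left(-10\right) + 438 = -1930 + 438 = -1492$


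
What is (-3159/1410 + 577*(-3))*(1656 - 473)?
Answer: -963699009/470 ≈ -2.0504e+6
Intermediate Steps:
(-3159/1410 + 577*(-3))*(1656 - 473) = (-3159*1/1410 - 1731)*1183 = (-1053/470 - 1731)*1183 = -814623/470*1183 = -963699009/470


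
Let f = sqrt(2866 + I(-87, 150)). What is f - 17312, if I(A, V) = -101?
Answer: -17312 + sqrt(2765) ≈ -17259.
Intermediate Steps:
f = sqrt(2765) (f = sqrt(2866 - 101) = sqrt(2765) ≈ 52.583)
f - 17312 = sqrt(2765) - 17312 = -17312 + sqrt(2765)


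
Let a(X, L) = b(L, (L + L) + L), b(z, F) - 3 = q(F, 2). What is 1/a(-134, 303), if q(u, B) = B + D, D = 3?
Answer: ⅛ ≈ 0.12500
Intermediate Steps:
q(u, B) = 3 + B (q(u, B) = B + 3 = 3 + B)
b(z, F) = 8 (b(z, F) = 3 + (3 + 2) = 3 + 5 = 8)
a(X, L) = 8
1/a(-134, 303) = 1/8 = ⅛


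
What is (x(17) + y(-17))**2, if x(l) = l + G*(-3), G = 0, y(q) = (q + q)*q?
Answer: 354025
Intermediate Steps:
y(q) = 2*q**2 (y(q) = (2*q)*q = 2*q**2)
x(l) = l (x(l) = l + 0*(-3) = l + 0 = l)
(x(17) + y(-17))**2 = (17 + 2*(-17)**2)**2 = (17 + 2*289)**2 = (17 + 578)**2 = 595**2 = 354025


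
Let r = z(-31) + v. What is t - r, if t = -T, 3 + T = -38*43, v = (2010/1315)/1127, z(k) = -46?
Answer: 498842481/296401 ≈ 1683.0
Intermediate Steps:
v = 402/296401 (v = (2010*(1/1315))*(1/1127) = (402/263)*(1/1127) = 402/296401 ≈ 0.0013563)
T = -1637 (T = -3 - 38*43 = -3 - 1634 = -1637)
r = -13634044/296401 (r = -46 + 402/296401 = -13634044/296401 ≈ -45.999)
t = 1637 (t = -1*(-1637) = 1637)
t - r = 1637 - 1*(-13634044/296401) = 1637 + 13634044/296401 = 498842481/296401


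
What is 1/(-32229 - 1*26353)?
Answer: -1/58582 ≈ -1.7070e-5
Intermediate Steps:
1/(-32229 - 1*26353) = 1/(-32229 - 26353) = 1/(-58582) = -1/58582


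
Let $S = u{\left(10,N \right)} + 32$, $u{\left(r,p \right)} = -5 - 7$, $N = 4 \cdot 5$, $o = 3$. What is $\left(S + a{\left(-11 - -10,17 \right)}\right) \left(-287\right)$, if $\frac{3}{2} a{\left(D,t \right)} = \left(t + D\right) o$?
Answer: $-14924$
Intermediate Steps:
$a{\left(D,t \right)} = 2 D + 2 t$ ($a{\left(D,t \right)} = \frac{2 \left(t + D\right) 3}{3} = \frac{2 \left(D + t\right) 3}{3} = \frac{2 \left(3 D + 3 t\right)}{3} = 2 D + 2 t$)
$N = 20$
$u{\left(r,p \right)} = -12$
$S = 20$ ($S = -12 + 32 = 20$)
$\left(S + a{\left(-11 - -10,17 \right)}\right) \left(-287\right) = \left(20 + \left(2 \left(-11 - -10\right) + 2 \cdot 17\right)\right) \left(-287\right) = \left(20 + \left(2 \left(-11 + 10\right) + 34\right)\right) \left(-287\right) = \left(20 + \left(2 \left(-1\right) + 34\right)\right) \left(-287\right) = \left(20 + \left(-2 + 34\right)\right) \left(-287\right) = \left(20 + 32\right) \left(-287\right) = 52 \left(-287\right) = -14924$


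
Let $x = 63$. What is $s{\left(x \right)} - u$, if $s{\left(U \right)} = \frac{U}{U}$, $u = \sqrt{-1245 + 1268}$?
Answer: $1 - \sqrt{23} \approx -3.7958$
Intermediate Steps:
$u = \sqrt{23} \approx 4.7958$
$s{\left(U \right)} = 1$
$s{\left(x \right)} - u = 1 - \sqrt{23}$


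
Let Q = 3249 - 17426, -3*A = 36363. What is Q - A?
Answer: -2056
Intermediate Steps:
A = -12121 (A = -⅓*36363 = -12121)
Q = -14177
Q - A = -14177 - 1*(-12121) = -14177 + 12121 = -2056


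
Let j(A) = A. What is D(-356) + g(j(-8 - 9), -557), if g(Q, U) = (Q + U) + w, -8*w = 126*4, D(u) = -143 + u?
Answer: -1136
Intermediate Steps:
w = -63 (w = -63*4/4 = -⅛*504 = -63)
g(Q, U) = -63 + Q + U (g(Q, U) = (Q + U) - 63 = -63 + Q + U)
D(-356) + g(j(-8 - 9), -557) = (-143 - 356) + (-63 + (-8 - 9) - 557) = -499 + (-63 - 17 - 557) = -499 - 637 = -1136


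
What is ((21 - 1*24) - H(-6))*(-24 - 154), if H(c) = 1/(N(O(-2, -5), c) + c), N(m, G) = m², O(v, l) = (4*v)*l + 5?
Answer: 1078324/2019 ≈ 534.09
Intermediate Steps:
O(v, l) = 5 + 4*l*v (O(v, l) = 4*l*v + 5 = 5 + 4*l*v)
H(c) = 1/(2025 + c) (H(c) = 1/((5 + 4*(-5)*(-2))² + c) = 1/((5 + 40)² + c) = 1/(45² + c) = 1/(2025 + c))
((21 - 1*24) - H(-6))*(-24 - 154) = ((21 - 1*24) - 1/(2025 - 6))*(-24 - 154) = ((21 - 24) - 1/2019)*(-178) = (-3 - 1*1/2019)*(-178) = (-3 - 1/2019)*(-178) = -6058/2019*(-178) = 1078324/2019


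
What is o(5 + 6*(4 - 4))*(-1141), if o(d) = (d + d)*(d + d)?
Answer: -114100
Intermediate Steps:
o(d) = 4*d² (o(d) = (2*d)*(2*d) = 4*d²)
o(5 + 6*(4 - 4))*(-1141) = (4*(5 + 6*(4 - 4))²)*(-1141) = (4*(5 + 6*0)²)*(-1141) = (4*(5 + 0)²)*(-1141) = (4*5²)*(-1141) = (4*25)*(-1141) = 100*(-1141) = -114100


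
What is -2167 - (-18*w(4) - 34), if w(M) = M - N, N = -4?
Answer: -1989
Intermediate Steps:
w(M) = 4 + M (w(M) = M - 1*(-4) = M + 4 = 4 + M)
-2167 - (-18*w(4) - 34) = -2167 - (-18*(4 + 4) - 34) = -2167 - (-18*8 - 34) = -2167 - (-144 - 34) = -2167 - 1*(-178) = -2167 + 178 = -1989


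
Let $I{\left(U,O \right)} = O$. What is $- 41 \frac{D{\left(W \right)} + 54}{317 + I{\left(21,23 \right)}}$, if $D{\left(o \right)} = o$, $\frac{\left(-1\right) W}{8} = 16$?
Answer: $\frac{1517}{170} \approx 8.9235$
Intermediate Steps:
$W = -128$ ($W = \left(-8\right) 16 = -128$)
$- 41 \frac{D{\left(W \right)} + 54}{317 + I{\left(21,23 \right)}} = - 41 \frac{-128 + 54}{317 + 23} = - 41 \left(- \frac{74}{340}\right) = - 41 \left(\left(-74\right) \frac{1}{340}\right) = \left(-41\right) \left(- \frac{37}{170}\right) = \frac{1517}{170}$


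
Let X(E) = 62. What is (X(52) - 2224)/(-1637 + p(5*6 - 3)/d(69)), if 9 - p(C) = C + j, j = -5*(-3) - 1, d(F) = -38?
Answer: 41078/31087 ≈ 1.3214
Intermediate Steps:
j = 14 (j = 15 - 1 = 14)
p(C) = -5 - C (p(C) = 9 - (C + 14) = 9 - (14 + C) = 9 + (-14 - C) = -5 - C)
(X(52) - 2224)/(-1637 + p(5*6 - 3)/d(69)) = (62 - 2224)/(-1637 + (-5 - (5*6 - 3))/(-38)) = -2162/(-1637 + (-5 - (30 - 3))*(-1/38)) = -2162/(-1637 + (-5 - 1*27)*(-1/38)) = -2162/(-1637 + (-5 - 27)*(-1/38)) = -2162/(-1637 - 32*(-1/38)) = -2162/(-1637 + 16/19) = -2162/(-31087/19) = -2162*(-19/31087) = 41078/31087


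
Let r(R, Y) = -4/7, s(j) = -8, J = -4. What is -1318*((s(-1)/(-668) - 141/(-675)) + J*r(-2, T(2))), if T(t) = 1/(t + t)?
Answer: -868948174/263025 ≈ -3303.7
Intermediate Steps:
T(t) = 1/(2*t)
r(R, Y) = -4/7 (r(R, Y) = -4*1/7 = -4/7)
-1318*((s(-1)/(-668) - 141/(-675)) + J*r(-2, T(2))) = -1318*((-8/(-668) - 141/(-675)) - 4*(-4/7)) = -1318*((-8*(-1/668) - 141*(-1/675)) + 16/7) = -1318*((2/167 + 47/225) + 16/7) = -1318*(8299/37575 + 16/7) = -1318*659293/263025 = -868948174/263025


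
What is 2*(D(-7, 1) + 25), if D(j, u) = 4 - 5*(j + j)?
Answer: 198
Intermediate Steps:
D(j, u) = 4 - 10*j (D(j, u) = 4 - 5*2*j = 4 - 10*j)
2*(D(-7, 1) + 25) = 2*((4 - 10*(-7)) + 25) = 2*((4 + 70) + 25) = 2*(74 + 25) = 2*99 = 198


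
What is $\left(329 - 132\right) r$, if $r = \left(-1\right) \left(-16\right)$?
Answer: $3152$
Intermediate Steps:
$r = 16$
$\left(329 - 132\right) r = \left(329 - 132\right) 16 = 197 \cdot 16 = 3152$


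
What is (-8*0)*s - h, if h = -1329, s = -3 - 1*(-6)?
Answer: 1329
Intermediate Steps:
s = 3 (s = -3 + 6 = 3)
(-8*0)*s - h = -8*0*3 - 1*(-1329) = 0*3 + 1329 = 0 + 1329 = 1329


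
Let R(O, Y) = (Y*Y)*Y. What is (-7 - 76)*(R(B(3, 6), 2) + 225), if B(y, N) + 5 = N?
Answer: -19339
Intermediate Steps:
B(y, N) = -5 + N
R(O, Y) = Y³ (R(O, Y) = Y²*Y = Y³)
(-7 - 76)*(R(B(3, 6), 2) + 225) = (-7 - 76)*(2³ + 225) = -83*(8 + 225) = -83*233 = -19339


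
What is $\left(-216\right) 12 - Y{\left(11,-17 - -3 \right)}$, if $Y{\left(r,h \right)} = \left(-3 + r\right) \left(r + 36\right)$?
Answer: $-2968$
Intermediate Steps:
$Y{\left(r,h \right)} = \left(-3 + r\right) \left(36 + r\right)$
$\left(-216\right) 12 - Y{\left(11,-17 - -3 \right)} = \left(-216\right) 12 - \left(-108 + 11^{2} + 33 \cdot 11\right) = -2592 - \left(-108 + 121 + 363\right) = -2592 - 376 = -2968$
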